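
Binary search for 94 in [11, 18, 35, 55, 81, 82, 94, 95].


Step 1: lo=0, hi=7, mid=3, val=55
Step 2: lo=4, hi=7, mid=5, val=82
Step 3: lo=6, hi=7, mid=6, val=94

Found at index 6


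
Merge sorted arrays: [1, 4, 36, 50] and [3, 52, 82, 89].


Take 1 from A
Take 3 from B
Take 4 from A
Take 36 from A
Take 50 from A

Merged: [1, 3, 4, 36, 50, 52, 82, 89]


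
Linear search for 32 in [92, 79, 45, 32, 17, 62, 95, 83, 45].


i=0: 92!=32
i=1: 79!=32
i=2: 45!=32
i=3: 32==32 found!

Found at 3, 4 comps


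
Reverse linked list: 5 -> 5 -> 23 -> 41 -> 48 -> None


Step 1: curr=5, set curr.next=prev(None) | reversed so far: 5
Step 2: curr=5, set curr.next=prev(5) | reversed so far: 5 -> 5
Step 3: curr=23, set curr.next=prev(5) | reversed so far: 23 -> 5 -> 5
Step 4: curr=41, set curr.next=prev(23) | reversed so far: 41 -> 23 -> 5 -> 5
Step 5: curr=48, set curr.next=prev(41) | reversed so far: 48 -> 41 -> 23 -> 5 -> 5

48 -> 41 -> 23 -> 5 -> 5 -> None


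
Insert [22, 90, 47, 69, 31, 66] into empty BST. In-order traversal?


Insert 22: root
Insert 90: R from 22
Insert 47: R from 22 -> L from 90
Insert 69: R from 22 -> L from 90 -> R from 47
Insert 31: R from 22 -> L from 90 -> L from 47
Insert 66: R from 22 -> L from 90 -> R from 47 -> L from 69

In-order: [22, 31, 47, 66, 69, 90]


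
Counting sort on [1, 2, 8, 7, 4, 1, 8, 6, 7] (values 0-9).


Input: [1, 2, 8, 7, 4, 1, 8, 6, 7]
Counts: [0, 2, 1, 0, 1, 0, 1, 2, 2, 0]

Sorted: [1, 1, 2, 4, 6, 7, 7, 8, 8]


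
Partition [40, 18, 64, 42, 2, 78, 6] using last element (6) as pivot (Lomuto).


Pivot: 6
  2 <= 6: swap -> [2, 18, 64, 42, 40, 78, 6]
Place pivot at 1: [2, 6, 64, 42, 40, 78, 18]

Partitioned: [2, 6, 64, 42, 40, 78, 18]


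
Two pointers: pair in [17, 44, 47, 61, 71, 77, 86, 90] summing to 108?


lo=0(17)+hi=7(90)=107
lo=1(44)+hi=7(90)=134
lo=1(44)+hi=6(86)=130
lo=1(44)+hi=5(77)=121
lo=1(44)+hi=4(71)=115
lo=1(44)+hi=3(61)=105
lo=2(47)+hi=3(61)=108

Yes: 47+61=108


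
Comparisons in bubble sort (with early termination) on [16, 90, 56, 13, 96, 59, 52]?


Algorithm: bubble sort (with early termination)
Input: [16, 90, 56, 13, 96, 59, 52]
Sorted: [13, 16, 52, 56, 59, 90, 96]

20


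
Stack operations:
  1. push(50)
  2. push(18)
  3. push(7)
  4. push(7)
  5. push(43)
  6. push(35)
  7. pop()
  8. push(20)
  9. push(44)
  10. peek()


push(50) -> [50]
push(18) -> [50, 18]
push(7) -> [50, 18, 7]
push(7) -> [50, 18, 7, 7]
push(43) -> [50, 18, 7, 7, 43]
push(35) -> [50, 18, 7, 7, 43, 35]
pop()->35, [50, 18, 7, 7, 43]
push(20) -> [50, 18, 7, 7, 43, 20]
push(44) -> [50, 18, 7, 7, 43, 20, 44]
peek()->44

Final stack: [50, 18, 7, 7, 43, 20, 44]


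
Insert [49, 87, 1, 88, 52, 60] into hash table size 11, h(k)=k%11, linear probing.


Insert 49: h=5 -> slot 5
Insert 87: h=10 -> slot 10
Insert 1: h=1 -> slot 1
Insert 88: h=0 -> slot 0
Insert 52: h=8 -> slot 8
Insert 60: h=5, 1 probes -> slot 6

Table: [88, 1, None, None, None, 49, 60, None, 52, None, 87]


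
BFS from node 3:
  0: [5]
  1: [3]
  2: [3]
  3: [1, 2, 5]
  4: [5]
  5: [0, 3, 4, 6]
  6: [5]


Visit 3, enqueue [1, 2, 5]
Visit 1, enqueue []
Visit 2, enqueue []
Visit 5, enqueue [0, 4, 6]
Visit 0, enqueue []
Visit 4, enqueue []
Visit 6, enqueue []

BFS order: [3, 1, 2, 5, 0, 4, 6]


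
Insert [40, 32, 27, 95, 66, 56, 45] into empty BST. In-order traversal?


Insert 40: root
Insert 32: L from 40
Insert 27: L from 40 -> L from 32
Insert 95: R from 40
Insert 66: R from 40 -> L from 95
Insert 56: R from 40 -> L from 95 -> L from 66
Insert 45: R from 40 -> L from 95 -> L from 66 -> L from 56

In-order: [27, 32, 40, 45, 56, 66, 95]


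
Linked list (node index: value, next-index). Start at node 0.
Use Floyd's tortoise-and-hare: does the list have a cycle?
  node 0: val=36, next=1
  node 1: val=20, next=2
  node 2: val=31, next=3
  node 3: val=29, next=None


Floyd's tortoise (slow, +1) and hare (fast, +2):
  init: slow=0, fast=0
  step 1: slow=1, fast=2
  step 2: fast 2->3->None, no cycle

Cycle: no


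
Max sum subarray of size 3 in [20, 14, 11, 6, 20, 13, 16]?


[0:3]: 45
[1:4]: 31
[2:5]: 37
[3:6]: 39
[4:7]: 49

Max: 49 at [4:7]


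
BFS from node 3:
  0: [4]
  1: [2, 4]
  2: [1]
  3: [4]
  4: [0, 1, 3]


Visit 3, enqueue [4]
Visit 4, enqueue [0, 1]
Visit 0, enqueue []
Visit 1, enqueue [2]
Visit 2, enqueue []

BFS order: [3, 4, 0, 1, 2]


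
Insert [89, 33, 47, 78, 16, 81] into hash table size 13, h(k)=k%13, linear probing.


Insert 89: h=11 -> slot 11
Insert 33: h=7 -> slot 7
Insert 47: h=8 -> slot 8
Insert 78: h=0 -> slot 0
Insert 16: h=3 -> slot 3
Insert 81: h=3, 1 probes -> slot 4

Table: [78, None, None, 16, 81, None, None, 33, 47, None, None, 89, None]


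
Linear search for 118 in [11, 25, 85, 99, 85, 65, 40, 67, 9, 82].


i=0: 11!=118
i=1: 25!=118
i=2: 85!=118
i=3: 99!=118
i=4: 85!=118
i=5: 65!=118
i=6: 40!=118
i=7: 67!=118
i=8: 9!=118
i=9: 82!=118

Not found, 10 comps


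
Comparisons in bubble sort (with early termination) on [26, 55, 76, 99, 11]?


Algorithm: bubble sort (with early termination)
Input: [26, 55, 76, 99, 11]
Sorted: [11, 26, 55, 76, 99]

10


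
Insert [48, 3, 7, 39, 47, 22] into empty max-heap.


Insert 48: [48]
Insert 3: [48, 3]
Insert 7: [48, 3, 7]
Insert 39: [48, 39, 7, 3]
Insert 47: [48, 47, 7, 3, 39]
Insert 22: [48, 47, 22, 3, 39, 7]

Final heap: [48, 47, 22, 3, 39, 7]


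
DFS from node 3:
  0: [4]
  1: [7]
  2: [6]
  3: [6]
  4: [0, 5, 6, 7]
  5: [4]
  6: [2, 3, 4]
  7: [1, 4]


Visit 3, push [6]
Visit 6, push [4, 2]
Visit 2, push []
Visit 4, push [7, 5, 0]
Visit 0, push []
Visit 5, push []
Visit 7, push [1]
Visit 1, push []

DFS order: [3, 6, 2, 4, 0, 5, 7, 1]


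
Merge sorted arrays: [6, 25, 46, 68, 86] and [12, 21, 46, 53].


Take 6 from A
Take 12 from B
Take 21 from B
Take 25 from A
Take 46 from A
Take 46 from B
Take 53 from B

Merged: [6, 12, 21, 25, 46, 46, 53, 68, 86]


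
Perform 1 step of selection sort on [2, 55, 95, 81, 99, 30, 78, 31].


Initial: [2, 55, 95, 81, 99, 30, 78, 31]
Step 1: min=2 at 0
  Swap: [2, 55, 95, 81, 99, 30, 78, 31]

After 1 step: [2, 55, 95, 81, 99, 30, 78, 31]


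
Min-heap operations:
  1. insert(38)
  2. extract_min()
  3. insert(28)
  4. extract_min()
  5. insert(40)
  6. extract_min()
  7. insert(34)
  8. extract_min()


insert(38) -> [38]
extract_min()->38, []
insert(28) -> [28]
extract_min()->28, []
insert(40) -> [40]
extract_min()->40, []
insert(34) -> [34]
extract_min()->34, []

Final heap: []


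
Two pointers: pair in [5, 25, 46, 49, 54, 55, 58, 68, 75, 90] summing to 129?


lo=0(5)+hi=9(90)=95
lo=1(25)+hi=9(90)=115
lo=2(46)+hi=9(90)=136
lo=2(46)+hi=8(75)=121
lo=3(49)+hi=8(75)=124
lo=4(54)+hi=8(75)=129

Yes: 54+75=129


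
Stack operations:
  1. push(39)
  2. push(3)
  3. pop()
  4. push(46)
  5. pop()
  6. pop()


push(39) -> [39]
push(3) -> [39, 3]
pop()->3, [39]
push(46) -> [39, 46]
pop()->46, [39]
pop()->39, []

Final stack: []


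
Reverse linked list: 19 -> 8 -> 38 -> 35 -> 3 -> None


Step 1: curr=19, set curr.next=prev(None) | reversed so far: 19
Step 2: curr=8, set curr.next=prev(19) | reversed so far: 8 -> 19
Step 3: curr=38, set curr.next=prev(8) | reversed so far: 38 -> 8 -> 19
Step 4: curr=35, set curr.next=prev(38) | reversed so far: 35 -> 38 -> 8 -> 19
Step 5: curr=3, set curr.next=prev(35) | reversed so far: 3 -> 35 -> 38 -> 8 -> 19

3 -> 35 -> 38 -> 8 -> 19 -> None


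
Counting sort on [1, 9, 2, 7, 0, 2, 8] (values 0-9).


Input: [1, 9, 2, 7, 0, 2, 8]
Counts: [1, 1, 2, 0, 0, 0, 0, 1, 1, 1]

Sorted: [0, 1, 2, 2, 7, 8, 9]


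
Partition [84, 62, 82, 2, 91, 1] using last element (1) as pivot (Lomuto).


Pivot: 1
Place pivot at 0: [1, 62, 82, 2, 91, 84]

Partitioned: [1, 62, 82, 2, 91, 84]


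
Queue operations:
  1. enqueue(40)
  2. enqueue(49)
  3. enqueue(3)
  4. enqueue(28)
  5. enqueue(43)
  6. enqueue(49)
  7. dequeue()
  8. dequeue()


enqueue(40) -> [40]
enqueue(49) -> [40, 49]
enqueue(3) -> [40, 49, 3]
enqueue(28) -> [40, 49, 3, 28]
enqueue(43) -> [40, 49, 3, 28, 43]
enqueue(49) -> [40, 49, 3, 28, 43, 49]
dequeue()->40, [49, 3, 28, 43, 49]
dequeue()->49, [3, 28, 43, 49]

Final queue: [3, 28, 43, 49]


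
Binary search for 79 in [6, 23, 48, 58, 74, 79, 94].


Step 1: lo=0, hi=6, mid=3, val=58
Step 2: lo=4, hi=6, mid=5, val=79

Found at index 5


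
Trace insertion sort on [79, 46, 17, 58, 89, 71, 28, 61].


Initial: [79, 46, 17, 58, 89, 71, 28, 61]
Insert 46: [46, 79, 17, 58, 89, 71, 28, 61]
Insert 17: [17, 46, 79, 58, 89, 71, 28, 61]
Insert 58: [17, 46, 58, 79, 89, 71, 28, 61]
Insert 89: [17, 46, 58, 79, 89, 71, 28, 61]
Insert 71: [17, 46, 58, 71, 79, 89, 28, 61]
Insert 28: [17, 28, 46, 58, 71, 79, 89, 61]
Insert 61: [17, 28, 46, 58, 61, 71, 79, 89]

Sorted: [17, 28, 46, 58, 61, 71, 79, 89]


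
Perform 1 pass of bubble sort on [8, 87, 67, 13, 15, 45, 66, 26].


Initial: [8, 87, 67, 13, 15, 45, 66, 26]
Pass 1: [8, 67, 13, 15, 45, 66, 26, 87] (6 swaps)

After 1 pass: [8, 67, 13, 15, 45, 66, 26, 87]


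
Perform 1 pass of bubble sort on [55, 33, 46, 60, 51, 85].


Initial: [55, 33, 46, 60, 51, 85]
Pass 1: [33, 46, 55, 51, 60, 85] (3 swaps)

After 1 pass: [33, 46, 55, 51, 60, 85]


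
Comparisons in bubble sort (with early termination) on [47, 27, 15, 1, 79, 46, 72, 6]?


Algorithm: bubble sort (with early termination)
Input: [47, 27, 15, 1, 79, 46, 72, 6]
Sorted: [1, 6, 15, 27, 46, 47, 72, 79]

28


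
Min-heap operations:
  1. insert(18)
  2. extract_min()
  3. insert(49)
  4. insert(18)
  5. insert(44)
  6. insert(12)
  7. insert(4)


insert(18) -> [18]
extract_min()->18, []
insert(49) -> [49]
insert(18) -> [18, 49]
insert(44) -> [18, 49, 44]
insert(12) -> [12, 18, 44, 49]
insert(4) -> [4, 12, 44, 49, 18]

Final heap: [4, 12, 44, 49, 18]


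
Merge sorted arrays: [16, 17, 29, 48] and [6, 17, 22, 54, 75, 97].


Take 6 from B
Take 16 from A
Take 17 from A
Take 17 from B
Take 22 from B
Take 29 from A
Take 48 from A

Merged: [6, 16, 17, 17, 22, 29, 48, 54, 75, 97]


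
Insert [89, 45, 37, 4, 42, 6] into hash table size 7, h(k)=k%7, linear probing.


Insert 89: h=5 -> slot 5
Insert 45: h=3 -> slot 3
Insert 37: h=2 -> slot 2
Insert 4: h=4 -> slot 4
Insert 42: h=0 -> slot 0
Insert 6: h=6 -> slot 6

Table: [42, None, 37, 45, 4, 89, 6]


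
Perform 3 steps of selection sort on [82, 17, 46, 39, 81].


Initial: [82, 17, 46, 39, 81]
Step 1: min=17 at 1
  Swap: [17, 82, 46, 39, 81]
Step 2: min=39 at 3
  Swap: [17, 39, 46, 82, 81]
Step 3: min=46 at 2
  Swap: [17, 39, 46, 82, 81]

After 3 steps: [17, 39, 46, 82, 81]


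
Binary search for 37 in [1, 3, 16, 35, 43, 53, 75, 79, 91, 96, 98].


Step 1: lo=0, hi=10, mid=5, val=53
Step 2: lo=0, hi=4, mid=2, val=16
Step 3: lo=3, hi=4, mid=3, val=35
Step 4: lo=4, hi=4, mid=4, val=43

Not found


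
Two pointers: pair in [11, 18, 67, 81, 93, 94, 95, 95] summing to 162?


lo=0(11)+hi=7(95)=106
lo=1(18)+hi=7(95)=113
lo=2(67)+hi=7(95)=162

Yes: 67+95=162


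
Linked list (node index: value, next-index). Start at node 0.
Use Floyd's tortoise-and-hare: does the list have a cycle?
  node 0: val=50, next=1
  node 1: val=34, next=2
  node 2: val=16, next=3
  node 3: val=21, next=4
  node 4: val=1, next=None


Floyd's tortoise (slow, +1) and hare (fast, +2):
  init: slow=0, fast=0
  step 1: slow=1, fast=2
  step 2: slow=2, fast=4
  step 3: fast -> None, no cycle

Cycle: no


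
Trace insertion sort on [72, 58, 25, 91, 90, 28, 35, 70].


Initial: [72, 58, 25, 91, 90, 28, 35, 70]
Insert 58: [58, 72, 25, 91, 90, 28, 35, 70]
Insert 25: [25, 58, 72, 91, 90, 28, 35, 70]
Insert 91: [25, 58, 72, 91, 90, 28, 35, 70]
Insert 90: [25, 58, 72, 90, 91, 28, 35, 70]
Insert 28: [25, 28, 58, 72, 90, 91, 35, 70]
Insert 35: [25, 28, 35, 58, 72, 90, 91, 70]
Insert 70: [25, 28, 35, 58, 70, 72, 90, 91]

Sorted: [25, 28, 35, 58, 70, 72, 90, 91]


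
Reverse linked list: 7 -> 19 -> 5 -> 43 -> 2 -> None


Step 1: curr=7, set curr.next=prev(None) | reversed so far: 7
Step 2: curr=19, set curr.next=prev(7) | reversed so far: 19 -> 7
Step 3: curr=5, set curr.next=prev(19) | reversed so far: 5 -> 19 -> 7
Step 4: curr=43, set curr.next=prev(5) | reversed so far: 43 -> 5 -> 19 -> 7
Step 5: curr=2, set curr.next=prev(43) | reversed so far: 2 -> 43 -> 5 -> 19 -> 7

2 -> 43 -> 5 -> 19 -> 7 -> None


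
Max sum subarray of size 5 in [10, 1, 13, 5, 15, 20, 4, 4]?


[0:5]: 44
[1:6]: 54
[2:7]: 57
[3:8]: 48

Max: 57 at [2:7]


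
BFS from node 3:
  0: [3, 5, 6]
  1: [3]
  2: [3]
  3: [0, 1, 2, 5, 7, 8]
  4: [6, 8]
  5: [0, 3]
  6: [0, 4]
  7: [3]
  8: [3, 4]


Visit 3, enqueue [0, 1, 2, 5, 7, 8]
Visit 0, enqueue [6]
Visit 1, enqueue []
Visit 2, enqueue []
Visit 5, enqueue []
Visit 7, enqueue []
Visit 8, enqueue [4]
Visit 6, enqueue []
Visit 4, enqueue []

BFS order: [3, 0, 1, 2, 5, 7, 8, 6, 4]


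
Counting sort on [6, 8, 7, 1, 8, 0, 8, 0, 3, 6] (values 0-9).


Input: [6, 8, 7, 1, 8, 0, 8, 0, 3, 6]
Counts: [2, 1, 0, 1, 0, 0, 2, 1, 3, 0]

Sorted: [0, 0, 1, 3, 6, 6, 7, 8, 8, 8]


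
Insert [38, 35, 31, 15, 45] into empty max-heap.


Insert 38: [38]
Insert 35: [38, 35]
Insert 31: [38, 35, 31]
Insert 15: [38, 35, 31, 15]
Insert 45: [45, 38, 31, 15, 35]

Final heap: [45, 38, 31, 15, 35]


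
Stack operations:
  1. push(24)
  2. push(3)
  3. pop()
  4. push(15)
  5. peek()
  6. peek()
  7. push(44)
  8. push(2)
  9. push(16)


push(24) -> [24]
push(3) -> [24, 3]
pop()->3, [24]
push(15) -> [24, 15]
peek()->15
peek()->15
push(44) -> [24, 15, 44]
push(2) -> [24, 15, 44, 2]
push(16) -> [24, 15, 44, 2, 16]

Final stack: [24, 15, 44, 2, 16]


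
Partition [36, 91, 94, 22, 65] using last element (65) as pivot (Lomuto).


Pivot: 65
  36 <= 65: advance i (no swap)
  22 <= 65: swap -> [36, 22, 94, 91, 65]
Place pivot at 2: [36, 22, 65, 91, 94]

Partitioned: [36, 22, 65, 91, 94]


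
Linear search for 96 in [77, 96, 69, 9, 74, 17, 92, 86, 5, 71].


i=0: 77!=96
i=1: 96==96 found!

Found at 1, 2 comps


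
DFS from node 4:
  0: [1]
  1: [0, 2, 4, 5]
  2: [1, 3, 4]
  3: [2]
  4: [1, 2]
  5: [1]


Visit 4, push [2, 1]
Visit 1, push [5, 2, 0]
Visit 0, push []
Visit 2, push [3]
Visit 3, push []
Visit 5, push []

DFS order: [4, 1, 0, 2, 3, 5]


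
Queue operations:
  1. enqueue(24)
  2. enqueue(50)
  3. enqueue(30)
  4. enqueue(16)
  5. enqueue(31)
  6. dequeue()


enqueue(24) -> [24]
enqueue(50) -> [24, 50]
enqueue(30) -> [24, 50, 30]
enqueue(16) -> [24, 50, 30, 16]
enqueue(31) -> [24, 50, 30, 16, 31]
dequeue()->24, [50, 30, 16, 31]

Final queue: [50, 30, 16, 31]


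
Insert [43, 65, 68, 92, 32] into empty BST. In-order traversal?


Insert 43: root
Insert 65: R from 43
Insert 68: R from 43 -> R from 65
Insert 92: R from 43 -> R from 65 -> R from 68
Insert 32: L from 43

In-order: [32, 43, 65, 68, 92]


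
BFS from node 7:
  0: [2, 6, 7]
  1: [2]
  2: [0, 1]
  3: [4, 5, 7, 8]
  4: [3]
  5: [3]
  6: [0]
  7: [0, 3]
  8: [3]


Visit 7, enqueue [0, 3]
Visit 0, enqueue [2, 6]
Visit 3, enqueue [4, 5, 8]
Visit 2, enqueue [1]
Visit 6, enqueue []
Visit 4, enqueue []
Visit 5, enqueue []
Visit 8, enqueue []
Visit 1, enqueue []

BFS order: [7, 0, 3, 2, 6, 4, 5, 8, 1]


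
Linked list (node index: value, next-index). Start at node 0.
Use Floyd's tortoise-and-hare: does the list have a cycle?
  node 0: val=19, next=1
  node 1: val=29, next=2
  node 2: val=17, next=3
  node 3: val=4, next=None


Floyd's tortoise (slow, +1) and hare (fast, +2):
  init: slow=0, fast=0
  step 1: slow=1, fast=2
  step 2: fast 2->3->None, no cycle

Cycle: no


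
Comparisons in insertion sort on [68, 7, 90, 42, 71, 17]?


Algorithm: insertion sort
Input: [68, 7, 90, 42, 71, 17]
Sorted: [7, 17, 42, 68, 71, 90]

12


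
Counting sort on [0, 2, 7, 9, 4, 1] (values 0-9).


Input: [0, 2, 7, 9, 4, 1]
Counts: [1, 1, 1, 0, 1, 0, 0, 1, 0, 1]

Sorted: [0, 1, 2, 4, 7, 9]


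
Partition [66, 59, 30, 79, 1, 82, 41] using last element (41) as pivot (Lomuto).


Pivot: 41
  30 <= 41: swap -> [30, 59, 66, 79, 1, 82, 41]
  1 <= 41: swap -> [30, 1, 66, 79, 59, 82, 41]
Place pivot at 2: [30, 1, 41, 79, 59, 82, 66]

Partitioned: [30, 1, 41, 79, 59, 82, 66]


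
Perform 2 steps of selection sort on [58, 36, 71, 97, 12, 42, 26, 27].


Initial: [58, 36, 71, 97, 12, 42, 26, 27]
Step 1: min=12 at 4
  Swap: [12, 36, 71, 97, 58, 42, 26, 27]
Step 2: min=26 at 6
  Swap: [12, 26, 71, 97, 58, 42, 36, 27]

After 2 steps: [12, 26, 71, 97, 58, 42, 36, 27]


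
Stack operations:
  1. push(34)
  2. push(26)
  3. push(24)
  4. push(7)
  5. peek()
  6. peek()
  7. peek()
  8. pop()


push(34) -> [34]
push(26) -> [34, 26]
push(24) -> [34, 26, 24]
push(7) -> [34, 26, 24, 7]
peek()->7
peek()->7
peek()->7
pop()->7, [34, 26, 24]

Final stack: [34, 26, 24]


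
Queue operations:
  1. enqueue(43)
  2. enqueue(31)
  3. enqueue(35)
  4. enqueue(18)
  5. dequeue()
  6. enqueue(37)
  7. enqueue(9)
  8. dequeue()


enqueue(43) -> [43]
enqueue(31) -> [43, 31]
enqueue(35) -> [43, 31, 35]
enqueue(18) -> [43, 31, 35, 18]
dequeue()->43, [31, 35, 18]
enqueue(37) -> [31, 35, 18, 37]
enqueue(9) -> [31, 35, 18, 37, 9]
dequeue()->31, [35, 18, 37, 9]

Final queue: [35, 18, 37, 9]


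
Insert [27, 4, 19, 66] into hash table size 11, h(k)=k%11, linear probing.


Insert 27: h=5 -> slot 5
Insert 4: h=4 -> slot 4
Insert 19: h=8 -> slot 8
Insert 66: h=0 -> slot 0

Table: [66, None, None, None, 4, 27, None, None, 19, None, None]


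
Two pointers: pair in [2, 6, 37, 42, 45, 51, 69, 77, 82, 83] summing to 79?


lo=0(2)+hi=9(83)=85
lo=0(2)+hi=8(82)=84
lo=0(2)+hi=7(77)=79

Yes: 2+77=79


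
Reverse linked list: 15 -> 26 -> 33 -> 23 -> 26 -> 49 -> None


Step 1: curr=15, set curr.next=prev(None) | reversed so far: 15
Step 2: curr=26, set curr.next=prev(15) | reversed so far: 26 -> 15
Step 3: curr=33, set curr.next=prev(26) | reversed so far: 33 -> 26 -> 15
Step 4: curr=23, set curr.next=prev(33) | reversed so far: 23 -> 33 -> 26 -> 15
Step 5: curr=26, set curr.next=prev(23) | reversed so far: 26 -> 23 -> 33 -> 26 -> 15
Step 6: curr=49, set curr.next=prev(26) | reversed so far: 49 -> 26 -> 23 -> 33 -> 26 -> 15

49 -> 26 -> 23 -> 33 -> 26 -> 15 -> None


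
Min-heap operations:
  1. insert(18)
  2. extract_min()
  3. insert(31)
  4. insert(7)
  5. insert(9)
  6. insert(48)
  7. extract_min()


insert(18) -> [18]
extract_min()->18, []
insert(31) -> [31]
insert(7) -> [7, 31]
insert(9) -> [7, 31, 9]
insert(48) -> [7, 31, 9, 48]
extract_min()->7, [9, 31, 48]

Final heap: [9, 31, 48]


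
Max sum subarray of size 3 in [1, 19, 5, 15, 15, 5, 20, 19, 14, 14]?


[0:3]: 25
[1:4]: 39
[2:5]: 35
[3:6]: 35
[4:7]: 40
[5:8]: 44
[6:9]: 53
[7:10]: 47

Max: 53 at [6:9]


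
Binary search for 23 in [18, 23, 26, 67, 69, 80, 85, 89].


Step 1: lo=0, hi=7, mid=3, val=67
Step 2: lo=0, hi=2, mid=1, val=23

Found at index 1


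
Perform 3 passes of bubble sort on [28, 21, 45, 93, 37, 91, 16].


Initial: [28, 21, 45, 93, 37, 91, 16]
Pass 1: [21, 28, 45, 37, 91, 16, 93] (4 swaps)
Pass 2: [21, 28, 37, 45, 16, 91, 93] (2 swaps)
Pass 3: [21, 28, 37, 16, 45, 91, 93] (1 swaps)

After 3 passes: [21, 28, 37, 16, 45, 91, 93]


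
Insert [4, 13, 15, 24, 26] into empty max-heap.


Insert 4: [4]
Insert 13: [13, 4]
Insert 15: [15, 4, 13]
Insert 24: [24, 15, 13, 4]
Insert 26: [26, 24, 13, 4, 15]

Final heap: [26, 24, 13, 4, 15]


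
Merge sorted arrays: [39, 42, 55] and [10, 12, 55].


Take 10 from B
Take 12 from B
Take 39 from A
Take 42 from A
Take 55 from A

Merged: [10, 12, 39, 42, 55, 55]


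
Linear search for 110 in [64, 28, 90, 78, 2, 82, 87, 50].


i=0: 64!=110
i=1: 28!=110
i=2: 90!=110
i=3: 78!=110
i=4: 2!=110
i=5: 82!=110
i=6: 87!=110
i=7: 50!=110

Not found, 8 comps


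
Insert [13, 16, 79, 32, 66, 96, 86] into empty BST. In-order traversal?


Insert 13: root
Insert 16: R from 13
Insert 79: R from 13 -> R from 16
Insert 32: R from 13 -> R from 16 -> L from 79
Insert 66: R from 13 -> R from 16 -> L from 79 -> R from 32
Insert 96: R from 13 -> R from 16 -> R from 79
Insert 86: R from 13 -> R from 16 -> R from 79 -> L from 96

In-order: [13, 16, 32, 66, 79, 86, 96]


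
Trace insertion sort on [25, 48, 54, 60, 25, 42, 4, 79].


Initial: [25, 48, 54, 60, 25, 42, 4, 79]
Insert 48: [25, 48, 54, 60, 25, 42, 4, 79]
Insert 54: [25, 48, 54, 60, 25, 42, 4, 79]
Insert 60: [25, 48, 54, 60, 25, 42, 4, 79]
Insert 25: [25, 25, 48, 54, 60, 42, 4, 79]
Insert 42: [25, 25, 42, 48, 54, 60, 4, 79]
Insert 4: [4, 25, 25, 42, 48, 54, 60, 79]
Insert 79: [4, 25, 25, 42, 48, 54, 60, 79]

Sorted: [4, 25, 25, 42, 48, 54, 60, 79]


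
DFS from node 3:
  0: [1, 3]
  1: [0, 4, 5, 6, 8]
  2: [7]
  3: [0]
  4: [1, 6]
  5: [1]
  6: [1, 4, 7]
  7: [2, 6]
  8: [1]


Visit 3, push [0]
Visit 0, push [1]
Visit 1, push [8, 6, 5, 4]
Visit 4, push [6]
Visit 6, push [7]
Visit 7, push [2]
Visit 2, push []
Visit 5, push []
Visit 8, push []

DFS order: [3, 0, 1, 4, 6, 7, 2, 5, 8]


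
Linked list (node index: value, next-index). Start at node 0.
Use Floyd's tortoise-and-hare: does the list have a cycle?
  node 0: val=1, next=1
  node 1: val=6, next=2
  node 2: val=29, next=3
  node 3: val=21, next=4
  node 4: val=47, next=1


Floyd's tortoise (slow, +1) and hare (fast, +2):
  init: slow=0, fast=0
  step 1: slow=1, fast=2
  step 2: slow=2, fast=4
  step 3: slow=3, fast=2
  step 4: slow=4, fast=4
  slow == fast at node 4: cycle detected

Cycle: yes


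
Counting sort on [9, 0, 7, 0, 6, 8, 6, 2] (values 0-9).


Input: [9, 0, 7, 0, 6, 8, 6, 2]
Counts: [2, 0, 1, 0, 0, 0, 2, 1, 1, 1]

Sorted: [0, 0, 2, 6, 6, 7, 8, 9]


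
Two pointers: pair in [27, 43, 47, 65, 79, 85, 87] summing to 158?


lo=0(27)+hi=6(87)=114
lo=1(43)+hi=6(87)=130
lo=2(47)+hi=6(87)=134
lo=3(65)+hi=6(87)=152
lo=4(79)+hi=6(87)=166
lo=4(79)+hi=5(85)=164

No pair found


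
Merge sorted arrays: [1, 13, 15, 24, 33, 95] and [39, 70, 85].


Take 1 from A
Take 13 from A
Take 15 from A
Take 24 from A
Take 33 from A
Take 39 from B
Take 70 from B
Take 85 from B

Merged: [1, 13, 15, 24, 33, 39, 70, 85, 95]


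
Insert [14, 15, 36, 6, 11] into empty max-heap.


Insert 14: [14]
Insert 15: [15, 14]
Insert 36: [36, 14, 15]
Insert 6: [36, 14, 15, 6]
Insert 11: [36, 14, 15, 6, 11]

Final heap: [36, 14, 15, 6, 11]


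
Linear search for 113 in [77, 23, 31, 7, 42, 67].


i=0: 77!=113
i=1: 23!=113
i=2: 31!=113
i=3: 7!=113
i=4: 42!=113
i=5: 67!=113

Not found, 6 comps


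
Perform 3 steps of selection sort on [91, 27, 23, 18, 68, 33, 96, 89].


Initial: [91, 27, 23, 18, 68, 33, 96, 89]
Step 1: min=18 at 3
  Swap: [18, 27, 23, 91, 68, 33, 96, 89]
Step 2: min=23 at 2
  Swap: [18, 23, 27, 91, 68, 33, 96, 89]
Step 3: min=27 at 2
  Swap: [18, 23, 27, 91, 68, 33, 96, 89]

After 3 steps: [18, 23, 27, 91, 68, 33, 96, 89]


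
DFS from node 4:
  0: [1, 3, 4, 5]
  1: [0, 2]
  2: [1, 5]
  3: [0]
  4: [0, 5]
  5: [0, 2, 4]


Visit 4, push [5, 0]
Visit 0, push [5, 3, 1]
Visit 1, push [2]
Visit 2, push [5]
Visit 5, push []
Visit 3, push []

DFS order: [4, 0, 1, 2, 5, 3]


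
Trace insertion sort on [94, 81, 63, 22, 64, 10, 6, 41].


Initial: [94, 81, 63, 22, 64, 10, 6, 41]
Insert 81: [81, 94, 63, 22, 64, 10, 6, 41]
Insert 63: [63, 81, 94, 22, 64, 10, 6, 41]
Insert 22: [22, 63, 81, 94, 64, 10, 6, 41]
Insert 64: [22, 63, 64, 81, 94, 10, 6, 41]
Insert 10: [10, 22, 63, 64, 81, 94, 6, 41]
Insert 6: [6, 10, 22, 63, 64, 81, 94, 41]
Insert 41: [6, 10, 22, 41, 63, 64, 81, 94]

Sorted: [6, 10, 22, 41, 63, 64, 81, 94]


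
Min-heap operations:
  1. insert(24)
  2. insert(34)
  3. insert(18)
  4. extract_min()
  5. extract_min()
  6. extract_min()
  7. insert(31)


insert(24) -> [24]
insert(34) -> [24, 34]
insert(18) -> [18, 34, 24]
extract_min()->18, [24, 34]
extract_min()->24, [34]
extract_min()->34, []
insert(31) -> [31]

Final heap: [31]


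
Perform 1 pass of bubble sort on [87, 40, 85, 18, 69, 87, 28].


Initial: [87, 40, 85, 18, 69, 87, 28]
Pass 1: [40, 85, 18, 69, 87, 28, 87] (5 swaps)

After 1 pass: [40, 85, 18, 69, 87, 28, 87]


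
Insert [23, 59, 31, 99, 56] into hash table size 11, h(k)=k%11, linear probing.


Insert 23: h=1 -> slot 1
Insert 59: h=4 -> slot 4
Insert 31: h=9 -> slot 9
Insert 99: h=0 -> slot 0
Insert 56: h=1, 1 probes -> slot 2

Table: [99, 23, 56, None, 59, None, None, None, None, 31, None]


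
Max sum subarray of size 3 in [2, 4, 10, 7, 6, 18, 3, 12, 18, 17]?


[0:3]: 16
[1:4]: 21
[2:5]: 23
[3:6]: 31
[4:7]: 27
[5:8]: 33
[6:9]: 33
[7:10]: 47

Max: 47 at [7:10]


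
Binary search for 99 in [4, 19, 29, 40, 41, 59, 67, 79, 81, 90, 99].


Step 1: lo=0, hi=10, mid=5, val=59
Step 2: lo=6, hi=10, mid=8, val=81
Step 3: lo=9, hi=10, mid=9, val=90
Step 4: lo=10, hi=10, mid=10, val=99

Found at index 10


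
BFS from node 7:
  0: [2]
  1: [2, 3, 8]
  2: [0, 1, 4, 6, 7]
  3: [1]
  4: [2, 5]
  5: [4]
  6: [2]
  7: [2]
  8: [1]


Visit 7, enqueue [2]
Visit 2, enqueue [0, 1, 4, 6]
Visit 0, enqueue []
Visit 1, enqueue [3, 8]
Visit 4, enqueue [5]
Visit 6, enqueue []
Visit 3, enqueue []
Visit 8, enqueue []
Visit 5, enqueue []

BFS order: [7, 2, 0, 1, 4, 6, 3, 8, 5]


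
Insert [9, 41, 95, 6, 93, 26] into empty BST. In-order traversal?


Insert 9: root
Insert 41: R from 9
Insert 95: R from 9 -> R from 41
Insert 6: L from 9
Insert 93: R from 9 -> R from 41 -> L from 95
Insert 26: R from 9 -> L from 41

In-order: [6, 9, 26, 41, 93, 95]


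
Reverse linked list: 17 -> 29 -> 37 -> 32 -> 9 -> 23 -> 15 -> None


Step 1: curr=17, set curr.next=prev(None) | reversed so far: 17
Step 2: curr=29, set curr.next=prev(17) | reversed so far: 29 -> 17
Step 3: curr=37, set curr.next=prev(29) | reversed so far: 37 -> 29 -> 17
Step 4: curr=32, set curr.next=prev(37) | reversed so far: 32 -> 37 -> 29 -> 17
Step 5: curr=9, set curr.next=prev(32) | reversed so far: 9 -> 32 -> 37 -> 29 -> 17
Step 6: curr=23, set curr.next=prev(9) | reversed so far: 23 -> 9 -> 32 -> 37 -> 29 -> 17
Step 7: curr=15, set curr.next=prev(23) | reversed so far: 15 -> 23 -> 9 -> 32 -> 37 -> 29 -> 17

15 -> 23 -> 9 -> 32 -> 37 -> 29 -> 17 -> None


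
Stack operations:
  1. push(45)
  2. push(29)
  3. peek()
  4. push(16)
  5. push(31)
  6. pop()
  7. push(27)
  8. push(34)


push(45) -> [45]
push(29) -> [45, 29]
peek()->29
push(16) -> [45, 29, 16]
push(31) -> [45, 29, 16, 31]
pop()->31, [45, 29, 16]
push(27) -> [45, 29, 16, 27]
push(34) -> [45, 29, 16, 27, 34]

Final stack: [45, 29, 16, 27, 34]


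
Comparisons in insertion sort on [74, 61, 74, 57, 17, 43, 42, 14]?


Algorithm: insertion sort
Input: [74, 61, 74, 57, 17, 43, 42, 14]
Sorted: [14, 17, 42, 43, 57, 61, 74, 74]

27


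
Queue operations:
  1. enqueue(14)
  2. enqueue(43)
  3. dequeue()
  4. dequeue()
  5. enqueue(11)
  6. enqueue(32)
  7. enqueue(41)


enqueue(14) -> [14]
enqueue(43) -> [14, 43]
dequeue()->14, [43]
dequeue()->43, []
enqueue(11) -> [11]
enqueue(32) -> [11, 32]
enqueue(41) -> [11, 32, 41]

Final queue: [11, 32, 41]


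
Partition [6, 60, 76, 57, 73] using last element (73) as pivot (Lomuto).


Pivot: 73
  6 <= 73: advance i (no swap)
  60 <= 73: advance i (no swap)
  57 <= 73: swap -> [6, 60, 57, 76, 73]
Place pivot at 3: [6, 60, 57, 73, 76]

Partitioned: [6, 60, 57, 73, 76]


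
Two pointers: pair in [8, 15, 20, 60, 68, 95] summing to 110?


lo=0(8)+hi=5(95)=103
lo=1(15)+hi=5(95)=110

Yes: 15+95=110


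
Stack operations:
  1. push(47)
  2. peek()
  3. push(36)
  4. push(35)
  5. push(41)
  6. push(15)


push(47) -> [47]
peek()->47
push(36) -> [47, 36]
push(35) -> [47, 36, 35]
push(41) -> [47, 36, 35, 41]
push(15) -> [47, 36, 35, 41, 15]

Final stack: [47, 36, 35, 41, 15]


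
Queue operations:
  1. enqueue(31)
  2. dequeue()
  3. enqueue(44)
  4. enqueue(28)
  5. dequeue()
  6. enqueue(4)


enqueue(31) -> [31]
dequeue()->31, []
enqueue(44) -> [44]
enqueue(28) -> [44, 28]
dequeue()->44, [28]
enqueue(4) -> [28, 4]

Final queue: [28, 4]


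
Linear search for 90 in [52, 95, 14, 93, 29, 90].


i=0: 52!=90
i=1: 95!=90
i=2: 14!=90
i=3: 93!=90
i=4: 29!=90
i=5: 90==90 found!

Found at 5, 6 comps


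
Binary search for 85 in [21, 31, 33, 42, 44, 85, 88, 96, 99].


Step 1: lo=0, hi=8, mid=4, val=44
Step 2: lo=5, hi=8, mid=6, val=88
Step 3: lo=5, hi=5, mid=5, val=85

Found at index 5


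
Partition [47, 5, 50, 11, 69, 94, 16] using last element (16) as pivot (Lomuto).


Pivot: 16
  5 <= 16: swap -> [5, 47, 50, 11, 69, 94, 16]
  11 <= 16: swap -> [5, 11, 50, 47, 69, 94, 16]
Place pivot at 2: [5, 11, 16, 47, 69, 94, 50]

Partitioned: [5, 11, 16, 47, 69, 94, 50]


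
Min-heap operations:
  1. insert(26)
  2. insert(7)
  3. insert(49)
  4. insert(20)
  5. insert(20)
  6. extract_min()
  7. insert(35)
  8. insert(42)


insert(26) -> [26]
insert(7) -> [7, 26]
insert(49) -> [7, 26, 49]
insert(20) -> [7, 20, 49, 26]
insert(20) -> [7, 20, 49, 26, 20]
extract_min()->7, [20, 20, 49, 26]
insert(35) -> [20, 20, 49, 26, 35]
insert(42) -> [20, 20, 42, 26, 35, 49]

Final heap: [20, 20, 42, 26, 35, 49]


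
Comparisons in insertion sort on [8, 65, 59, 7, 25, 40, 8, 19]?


Algorithm: insertion sort
Input: [8, 65, 59, 7, 25, 40, 8, 19]
Sorted: [7, 8, 8, 19, 25, 40, 59, 65]

22


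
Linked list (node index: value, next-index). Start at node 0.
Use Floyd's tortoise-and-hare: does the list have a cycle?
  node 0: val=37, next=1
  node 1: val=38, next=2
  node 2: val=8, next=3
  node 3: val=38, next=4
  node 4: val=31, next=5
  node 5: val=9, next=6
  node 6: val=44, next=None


Floyd's tortoise (slow, +1) and hare (fast, +2):
  init: slow=0, fast=0
  step 1: slow=1, fast=2
  step 2: slow=2, fast=4
  step 3: slow=3, fast=6
  step 4: fast -> None, no cycle

Cycle: no


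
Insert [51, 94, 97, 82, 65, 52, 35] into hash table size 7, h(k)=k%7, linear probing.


Insert 51: h=2 -> slot 2
Insert 94: h=3 -> slot 3
Insert 97: h=6 -> slot 6
Insert 82: h=5 -> slot 5
Insert 65: h=2, 2 probes -> slot 4
Insert 52: h=3, 4 probes -> slot 0
Insert 35: h=0, 1 probes -> slot 1

Table: [52, 35, 51, 94, 65, 82, 97]


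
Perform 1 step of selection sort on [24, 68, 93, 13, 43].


Initial: [24, 68, 93, 13, 43]
Step 1: min=13 at 3
  Swap: [13, 68, 93, 24, 43]

After 1 step: [13, 68, 93, 24, 43]


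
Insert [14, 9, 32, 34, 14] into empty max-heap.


Insert 14: [14]
Insert 9: [14, 9]
Insert 32: [32, 9, 14]
Insert 34: [34, 32, 14, 9]
Insert 14: [34, 32, 14, 9, 14]

Final heap: [34, 32, 14, 9, 14]


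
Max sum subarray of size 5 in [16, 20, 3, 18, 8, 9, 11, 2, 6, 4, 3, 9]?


[0:5]: 65
[1:6]: 58
[2:7]: 49
[3:8]: 48
[4:9]: 36
[5:10]: 32
[6:11]: 26
[7:12]: 24

Max: 65 at [0:5]


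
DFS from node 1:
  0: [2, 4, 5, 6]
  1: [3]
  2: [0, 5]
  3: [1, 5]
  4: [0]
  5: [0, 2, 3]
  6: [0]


Visit 1, push [3]
Visit 3, push [5]
Visit 5, push [2, 0]
Visit 0, push [6, 4, 2]
Visit 2, push []
Visit 4, push []
Visit 6, push []

DFS order: [1, 3, 5, 0, 2, 4, 6]


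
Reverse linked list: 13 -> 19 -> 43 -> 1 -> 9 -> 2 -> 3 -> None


Step 1: curr=13, set curr.next=prev(None) | reversed so far: 13
Step 2: curr=19, set curr.next=prev(13) | reversed so far: 19 -> 13
Step 3: curr=43, set curr.next=prev(19) | reversed so far: 43 -> 19 -> 13
Step 4: curr=1, set curr.next=prev(43) | reversed so far: 1 -> 43 -> 19 -> 13
Step 5: curr=9, set curr.next=prev(1) | reversed so far: 9 -> 1 -> 43 -> 19 -> 13
Step 6: curr=2, set curr.next=prev(9) | reversed so far: 2 -> 9 -> 1 -> 43 -> 19 -> 13
Step 7: curr=3, set curr.next=prev(2) | reversed so far: 3 -> 2 -> 9 -> 1 -> 43 -> 19 -> 13

3 -> 2 -> 9 -> 1 -> 43 -> 19 -> 13 -> None


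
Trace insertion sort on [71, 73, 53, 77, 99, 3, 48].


Initial: [71, 73, 53, 77, 99, 3, 48]
Insert 73: [71, 73, 53, 77, 99, 3, 48]
Insert 53: [53, 71, 73, 77, 99, 3, 48]
Insert 77: [53, 71, 73, 77, 99, 3, 48]
Insert 99: [53, 71, 73, 77, 99, 3, 48]
Insert 3: [3, 53, 71, 73, 77, 99, 48]
Insert 48: [3, 48, 53, 71, 73, 77, 99]

Sorted: [3, 48, 53, 71, 73, 77, 99]


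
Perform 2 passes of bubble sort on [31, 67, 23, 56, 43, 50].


Initial: [31, 67, 23, 56, 43, 50]
Pass 1: [31, 23, 56, 43, 50, 67] (4 swaps)
Pass 2: [23, 31, 43, 50, 56, 67] (3 swaps)

After 2 passes: [23, 31, 43, 50, 56, 67]


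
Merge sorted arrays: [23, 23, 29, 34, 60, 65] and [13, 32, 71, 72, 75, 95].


Take 13 from B
Take 23 from A
Take 23 from A
Take 29 from A
Take 32 from B
Take 34 from A
Take 60 from A
Take 65 from A

Merged: [13, 23, 23, 29, 32, 34, 60, 65, 71, 72, 75, 95]


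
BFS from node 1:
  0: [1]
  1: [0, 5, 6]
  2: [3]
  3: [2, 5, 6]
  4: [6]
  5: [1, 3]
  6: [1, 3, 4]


Visit 1, enqueue [0, 5, 6]
Visit 0, enqueue []
Visit 5, enqueue [3]
Visit 6, enqueue [4]
Visit 3, enqueue [2]
Visit 4, enqueue []
Visit 2, enqueue []

BFS order: [1, 0, 5, 6, 3, 4, 2]


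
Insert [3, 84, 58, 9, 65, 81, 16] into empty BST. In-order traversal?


Insert 3: root
Insert 84: R from 3
Insert 58: R from 3 -> L from 84
Insert 9: R from 3 -> L from 84 -> L from 58
Insert 65: R from 3 -> L from 84 -> R from 58
Insert 81: R from 3 -> L from 84 -> R from 58 -> R from 65
Insert 16: R from 3 -> L from 84 -> L from 58 -> R from 9

In-order: [3, 9, 16, 58, 65, 81, 84]


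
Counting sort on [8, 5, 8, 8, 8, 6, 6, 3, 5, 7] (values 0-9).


Input: [8, 5, 8, 8, 8, 6, 6, 3, 5, 7]
Counts: [0, 0, 0, 1, 0, 2, 2, 1, 4, 0]

Sorted: [3, 5, 5, 6, 6, 7, 8, 8, 8, 8]


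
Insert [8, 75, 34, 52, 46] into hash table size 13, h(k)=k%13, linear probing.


Insert 8: h=8 -> slot 8
Insert 75: h=10 -> slot 10
Insert 34: h=8, 1 probes -> slot 9
Insert 52: h=0 -> slot 0
Insert 46: h=7 -> slot 7

Table: [52, None, None, None, None, None, None, 46, 8, 34, 75, None, None]


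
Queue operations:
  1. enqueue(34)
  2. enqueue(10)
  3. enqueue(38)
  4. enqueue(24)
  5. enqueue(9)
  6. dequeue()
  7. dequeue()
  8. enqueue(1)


enqueue(34) -> [34]
enqueue(10) -> [34, 10]
enqueue(38) -> [34, 10, 38]
enqueue(24) -> [34, 10, 38, 24]
enqueue(9) -> [34, 10, 38, 24, 9]
dequeue()->34, [10, 38, 24, 9]
dequeue()->10, [38, 24, 9]
enqueue(1) -> [38, 24, 9, 1]

Final queue: [38, 24, 9, 1]


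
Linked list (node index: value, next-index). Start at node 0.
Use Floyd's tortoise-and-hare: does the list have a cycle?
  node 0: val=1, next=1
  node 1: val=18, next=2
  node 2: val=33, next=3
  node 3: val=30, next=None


Floyd's tortoise (slow, +1) and hare (fast, +2):
  init: slow=0, fast=0
  step 1: slow=1, fast=2
  step 2: fast 2->3->None, no cycle

Cycle: no


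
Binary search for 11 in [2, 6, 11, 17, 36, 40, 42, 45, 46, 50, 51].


Step 1: lo=0, hi=10, mid=5, val=40
Step 2: lo=0, hi=4, mid=2, val=11

Found at index 2


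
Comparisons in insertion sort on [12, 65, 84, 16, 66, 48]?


Algorithm: insertion sort
Input: [12, 65, 84, 16, 66, 48]
Sorted: [12, 16, 48, 65, 66, 84]

11


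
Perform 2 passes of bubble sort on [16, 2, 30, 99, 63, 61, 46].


Initial: [16, 2, 30, 99, 63, 61, 46]
Pass 1: [2, 16, 30, 63, 61, 46, 99] (4 swaps)
Pass 2: [2, 16, 30, 61, 46, 63, 99] (2 swaps)

After 2 passes: [2, 16, 30, 61, 46, 63, 99]


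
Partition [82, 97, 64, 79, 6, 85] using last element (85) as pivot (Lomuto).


Pivot: 85
  82 <= 85: advance i (no swap)
  64 <= 85: swap -> [82, 64, 97, 79, 6, 85]
  79 <= 85: swap -> [82, 64, 79, 97, 6, 85]
  6 <= 85: swap -> [82, 64, 79, 6, 97, 85]
Place pivot at 4: [82, 64, 79, 6, 85, 97]

Partitioned: [82, 64, 79, 6, 85, 97]


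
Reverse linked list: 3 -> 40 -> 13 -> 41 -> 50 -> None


Step 1: curr=3, set curr.next=prev(None) | reversed so far: 3
Step 2: curr=40, set curr.next=prev(3) | reversed so far: 40 -> 3
Step 3: curr=13, set curr.next=prev(40) | reversed so far: 13 -> 40 -> 3
Step 4: curr=41, set curr.next=prev(13) | reversed so far: 41 -> 13 -> 40 -> 3
Step 5: curr=50, set curr.next=prev(41) | reversed so far: 50 -> 41 -> 13 -> 40 -> 3

50 -> 41 -> 13 -> 40 -> 3 -> None


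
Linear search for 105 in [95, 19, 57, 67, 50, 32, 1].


i=0: 95!=105
i=1: 19!=105
i=2: 57!=105
i=3: 67!=105
i=4: 50!=105
i=5: 32!=105
i=6: 1!=105

Not found, 7 comps


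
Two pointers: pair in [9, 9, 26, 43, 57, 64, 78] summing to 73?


lo=0(9)+hi=6(78)=87
lo=0(9)+hi=5(64)=73

Yes: 9+64=73


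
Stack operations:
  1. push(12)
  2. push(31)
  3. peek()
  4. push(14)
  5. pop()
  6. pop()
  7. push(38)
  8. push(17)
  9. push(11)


push(12) -> [12]
push(31) -> [12, 31]
peek()->31
push(14) -> [12, 31, 14]
pop()->14, [12, 31]
pop()->31, [12]
push(38) -> [12, 38]
push(17) -> [12, 38, 17]
push(11) -> [12, 38, 17, 11]

Final stack: [12, 38, 17, 11]


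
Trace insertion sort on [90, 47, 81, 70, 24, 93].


Initial: [90, 47, 81, 70, 24, 93]
Insert 47: [47, 90, 81, 70, 24, 93]
Insert 81: [47, 81, 90, 70, 24, 93]
Insert 70: [47, 70, 81, 90, 24, 93]
Insert 24: [24, 47, 70, 81, 90, 93]
Insert 93: [24, 47, 70, 81, 90, 93]

Sorted: [24, 47, 70, 81, 90, 93]


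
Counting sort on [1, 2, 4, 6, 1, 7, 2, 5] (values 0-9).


Input: [1, 2, 4, 6, 1, 7, 2, 5]
Counts: [0, 2, 2, 0, 1, 1, 1, 1, 0, 0]

Sorted: [1, 1, 2, 2, 4, 5, 6, 7]


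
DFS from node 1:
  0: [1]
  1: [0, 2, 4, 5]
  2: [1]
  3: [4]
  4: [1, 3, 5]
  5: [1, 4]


Visit 1, push [5, 4, 2, 0]
Visit 0, push []
Visit 2, push []
Visit 4, push [5, 3]
Visit 3, push []
Visit 5, push []

DFS order: [1, 0, 2, 4, 3, 5]


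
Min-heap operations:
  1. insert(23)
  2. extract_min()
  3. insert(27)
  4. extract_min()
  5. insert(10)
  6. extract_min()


insert(23) -> [23]
extract_min()->23, []
insert(27) -> [27]
extract_min()->27, []
insert(10) -> [10]
extract_min()->10, []

Final heap: []


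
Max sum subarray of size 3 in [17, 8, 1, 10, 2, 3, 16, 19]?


[0:3]: 26
[1:4]: 19
[2:5]: 13
[3:6]: 15
[4:7]: 21
[5:8]: 38

Max: 38 at [5:8]


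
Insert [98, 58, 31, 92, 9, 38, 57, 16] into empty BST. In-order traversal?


Insert 98: root
Insert 58: L from 98
Insert 31: L from 98 -> L from 58
Insert 92: L from 98 -> R from 58
Insert 9: L from 98 -> L from 58 -> L from 31
Insert 38: L from 98 -> L from 58 -> R from 31
Insert 57: L from 98 -> L from 58 -> R from 31 -> R from 38
Insert 16: L from 98 -> L from 58 -> L from 31 -> R from 9

In-order: [9, 16, 31, 38, 57, 58, 92, 98]


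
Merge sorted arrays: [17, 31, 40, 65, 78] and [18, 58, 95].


Take 17 from A
Take 18 from B
Take 31 from A
Take 40 from A
Take 58 from B
Take 65 from A
Take 78 from A

Merged: [17, 18, 31, 40, 58, 65, 78, 95]


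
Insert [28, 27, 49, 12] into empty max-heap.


Insert 28: [28]
Insert 27: [28, 27]
Insert 49: [49, 27, 28]
Insert 12: [49, 27, 28, 12]

Final heap: [49, 27, 28, 12]


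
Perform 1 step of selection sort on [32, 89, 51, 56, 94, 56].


Initial: [32, 89, 51, 56, 94, 56]
Step 1: min=32 at 0
  Swap: [32, 89, 51, 56, 94, 56]

After 1 step: [32, 89, 51, 56, 94, 56]


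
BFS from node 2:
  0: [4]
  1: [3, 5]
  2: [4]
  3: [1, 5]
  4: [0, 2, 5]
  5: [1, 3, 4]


Visit 2, enqueue [4]
Visit 4, enqueue [0, 5]
Visit 0, enqueue []
Visit 5, enqueue [1, 3]
Visit 1, enqueue []
Visit 3, enqueue []

BFS order: [2, 4, 0, 5, 1, 3]


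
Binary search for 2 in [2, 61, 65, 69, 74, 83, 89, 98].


Step 1: lo=0, hi=7, mid=3, val=69
Step 2: lo=0, hi=2, mid=1, val=61
Step 3: lo=0, hi=0, mid=0, val=2

Found at index 0


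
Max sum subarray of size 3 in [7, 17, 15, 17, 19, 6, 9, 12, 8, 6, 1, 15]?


[0:3]: 39
[1:4]: 49
[2:5]: 51
[3:6]: 42
[4:7]: 34
[5:8]: 27
[6:9]: 29
[7:10]: 26
[8:11]: 15
[9:12]: 22

Max: 51 at [2:5]


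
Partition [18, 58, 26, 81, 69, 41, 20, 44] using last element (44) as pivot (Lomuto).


Pivot: 44
  18 <= 44: advance i (no swap)
  26 <= 44: swap -> [18, 26, 58, 81, 69, 41, 20, 44]
  41 <= 44: swap -> [18, 26, 41, 81, 69, 58, 20, 44]
  20 <= 44: swap -> [18, 26, 41, 20, 69, 58, 81, 44]
Place pivot at 4: [18, 26, 41, 20, 44, 58, 81, 69]

Partitioned: [18, 26, 41, 20, 44, 58, 81, 69]


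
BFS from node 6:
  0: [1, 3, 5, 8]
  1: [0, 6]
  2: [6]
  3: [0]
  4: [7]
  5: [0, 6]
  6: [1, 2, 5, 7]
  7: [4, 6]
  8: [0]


Visit 6, enqueue [1, 2, 5, 7]
Visit 1, enqueue [0]
Visit 2, enqueue []
Visit 5, enqueue []
Visit 7, enqueue [4]
Visit 0, enqueue [3, 8]
Visit 4, enqueue []
Visit 3, enqueue []
Visit 8, enqueue []

BFS order: [6, 1, 2, 5, 7, 0, 4, 3, 8]
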